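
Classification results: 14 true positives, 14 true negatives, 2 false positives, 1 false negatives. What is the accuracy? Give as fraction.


Accuracy = (TP + TN) / (TP + TN + FP + FN)
TP + TN = 14 + 14 = 28
Total = 14 + 14 + 2 + 1 = 31
Accuracy = 28 / 31 = 28/31

28/31


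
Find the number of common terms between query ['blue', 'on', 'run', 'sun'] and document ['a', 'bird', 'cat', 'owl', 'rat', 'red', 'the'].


Query terms: ['blue', 'on', 'run', 'sun']
Document terms: ['a', 'bird', 'cat', 'owl', 'rat', 'red', 'the']
Common terms: []
Overlap count = 0

0


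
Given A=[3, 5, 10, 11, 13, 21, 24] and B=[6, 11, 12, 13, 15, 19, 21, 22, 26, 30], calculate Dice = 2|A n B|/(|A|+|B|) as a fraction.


A intersect B = [11, 13, 21]
|A intersect B| = 3
|A| = 7, |B| = 10
Dice = 2*3 / (7+10)
= 6 / 17 = 6/17

6/17


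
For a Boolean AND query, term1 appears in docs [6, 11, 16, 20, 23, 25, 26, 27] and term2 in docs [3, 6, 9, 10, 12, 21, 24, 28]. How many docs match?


Boolean AND: find intersection of posting lists
term1 docs: [6, 11, 16, 20, 23, 25, 26, 27]
term2 docs: [3, 6, 9, 10, 12, 21, 24, 28]
Intersection: [6]
|intersection| = 1

1


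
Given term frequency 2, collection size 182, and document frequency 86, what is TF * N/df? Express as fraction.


TF * (N/df)
= 2 * (182/86)
= 2 * 91/43
= 182/43

182/43


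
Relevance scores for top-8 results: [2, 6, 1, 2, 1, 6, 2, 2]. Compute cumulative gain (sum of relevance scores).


Cumulative Gain = sum of relevance scores
Position 1: rel=2, running sum=2
Position 2: rel=6, running sum=8
Position 3: rel=1, running sum=9
Position 4: rel=2, running sum=11
Position 5: rel=1, running sum=12
Position 6: rel=6, running sum=18
Position 7: rel=2, running sum=20
Position 8: rel=2, running sum=22
CG = 22

22


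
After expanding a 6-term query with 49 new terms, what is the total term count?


Original terms: 6
Expansion terms: 49
Total = 6 + 49 = 55

55


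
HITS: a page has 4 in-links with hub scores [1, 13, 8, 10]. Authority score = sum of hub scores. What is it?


Authority = sum of hub scores of in-linkers
In-link 1: hub score = 1
In-link 2: hub score = 13
In-link 3: hub score = 8
In-link 4: hub score = 10
Authority = 1 + 13 + 8 + 10 = 32

32


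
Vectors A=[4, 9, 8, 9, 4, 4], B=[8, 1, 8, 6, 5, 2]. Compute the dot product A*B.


Dot product = sum of element-wise products
A[0]*B[0] = 4*8 = 32
A[1]*B[1] = 9*1 = 9
A[2]*B[2] = 8*8 = 64
A[3]*B[3] = 9*6 = 54
A[4]*B[4] = 4*5 = 20
A[5]*B[5] = 4*2 = 8
Sum = 32 + 9 + 64 + 54 + 20 + 8 = 187

187


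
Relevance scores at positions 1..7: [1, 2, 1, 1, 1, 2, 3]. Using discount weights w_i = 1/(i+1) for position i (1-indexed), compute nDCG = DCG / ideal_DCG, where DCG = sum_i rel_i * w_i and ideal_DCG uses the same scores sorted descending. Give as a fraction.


Position discount weights w_i = 1/(i+1) for i=1..7:
Weights = [1/2, 1/3, 1/4, 1/5, 1/6, 1/7, 1/8]
Actual relevance: [1, 2, 1, 1, 1, 2, 3]
DCG = 1/2 + 2/3 + 1/4 + 1/5 + 1/6 + 2/7 + 3/8 = 2053/840
Ideal relevance (sorted desc): [3, 2, 2, 1, 1, 1, 1]
Ideal DCG = 3/2 + 2/3 + 2/4 + 1/5 + 1/6 + 1/7 + 1/8 = 2773/840
nDCG = DCG / ideal_DCG = 2053/840 / 2773/840 = 2053/2773

2053/2773


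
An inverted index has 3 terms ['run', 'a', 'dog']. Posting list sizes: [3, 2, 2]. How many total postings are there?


Summing posting list sizes:
'run': 3 postings
'a': 2 postings
'dog': 2 postings
Total = 3 + 2 + 2 = 7

7


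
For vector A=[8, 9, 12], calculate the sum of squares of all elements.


|A|^2 = sum of squared components
A[0]^2 = 8^2 = 64
A[1]^2 = 9^2 = 81
A[2]^2 = 12^2 = 144
Sum = 64 + 81 + 144 = 289

289


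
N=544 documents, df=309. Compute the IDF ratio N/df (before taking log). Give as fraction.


IDF ratio = N / df
= 544 / 309
= 544/309

544/309


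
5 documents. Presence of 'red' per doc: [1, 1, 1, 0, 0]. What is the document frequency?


Checking each document for 'red':
Doc 1: present
Doc 2: present
Doc 3: present
Doc 4: absent
Doc 5: absent
df = sum of presences = 1 + 1 + 1 + 0 + 0 = 3

3


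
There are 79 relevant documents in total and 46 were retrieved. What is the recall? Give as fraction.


Recall = retrieved_relevant / total_relevant
= 46 / 79
= 46 / (46 + 33)
= 46/79

46/79


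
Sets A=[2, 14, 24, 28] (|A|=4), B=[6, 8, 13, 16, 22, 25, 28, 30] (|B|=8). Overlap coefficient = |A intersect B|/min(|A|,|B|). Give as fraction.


A intersect B = [28]
|A intersect B| = 1
min(|A|, |B|) = min(4, 8) = 4
Overlap = 1 / 4 = 1/4

1/4


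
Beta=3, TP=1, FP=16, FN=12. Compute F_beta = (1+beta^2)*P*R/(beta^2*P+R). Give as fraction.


P = TP/(TP+FP) = 1/17 = 1/17
R = TP/(TP+FN) = 1/13 = 1/13
beta^2 = 3^2 = 9
(1 + beta^2) = 10
Numerator = (1+beta^2)*P*R = 10/221
Denominator = beta^2*P + R = 9/17 + 1/13 = 134/221
F_beta = 5/67

5/67


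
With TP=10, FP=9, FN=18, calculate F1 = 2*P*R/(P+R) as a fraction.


F1 = 2 * P * R / (P + R)
P = TP/(TP+FP) = 10/19 = 10/19
R = TP/(TP+FN) = 10/28 = 5/14
2 * P * R = 2 * 10/19 * 5/14 = 50/133
P + R = 10/19 + 5/14 = 235/266
F1 = 50/133 / 235/266 = 20/47

20/47


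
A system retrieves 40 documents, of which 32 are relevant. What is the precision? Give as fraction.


Precision = relevant_retrieved / total_retrieved
= 32 / 40
= 32 / (32 + 8)
= 4/5

4/5


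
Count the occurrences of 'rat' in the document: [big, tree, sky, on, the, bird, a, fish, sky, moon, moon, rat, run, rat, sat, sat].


Document has 16 words
Scanning for 'rat':
Found at positions: [11, 13]
Count = 2

2


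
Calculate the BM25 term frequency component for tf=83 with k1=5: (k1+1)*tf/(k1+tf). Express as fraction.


BM25 TF component = (k1+1)*tf / (k1+tf)
k1 = 5, tf = 83
Numerator = (5+1)*83 = 498
Denominator = 5 + 83 = 88
= 498/88 = 249/44

249/44


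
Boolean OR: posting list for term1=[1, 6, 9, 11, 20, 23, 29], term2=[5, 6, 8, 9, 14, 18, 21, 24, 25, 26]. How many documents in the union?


Boolean OR: find union of posting lists
term1 docs: [1, 6, 9, 11, 20, 23, 29]
term2 docs: [5, 6, 8, 9, 14, 18, 21, 24, 25, 26]
Union: [1, 5, 6, 8, 9, 11, 14, 18, 20, 21, 23, 24, 25, 26, 29]
|union| = 15

15


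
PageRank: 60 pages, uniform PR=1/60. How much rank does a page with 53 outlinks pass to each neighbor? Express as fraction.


Initial PR = 1/60 = 1/60
Outlinks = 53
Contribution per link = PR / outlinks
= 1/60 / 53
= 1/3180

1/3180


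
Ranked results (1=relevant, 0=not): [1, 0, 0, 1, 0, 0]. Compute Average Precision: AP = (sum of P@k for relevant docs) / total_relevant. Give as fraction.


Computing P@k for each relevant position:
Position 1: relevant, P@1 = 1/1 = 1
Position 2: not relevant
Position 3: not relevant
Position 4: relevant, P@4 = 2/4 = 1/2
Position 5: not relevant
Position 6: not relevant
Sum of P@k = 1 + 1/2 = 3/2
AP = 3/2 / 2 = 3/4

3/4


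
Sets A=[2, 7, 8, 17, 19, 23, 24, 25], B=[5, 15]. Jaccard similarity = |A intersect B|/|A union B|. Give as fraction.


A intersect B = []
|A intersect B| = 0
A union B = [2, 5, 7, 8, 15, 17, 19, 23, 24, 25]
|A union B| = 10
Jaccard = 0/10 = 0

0


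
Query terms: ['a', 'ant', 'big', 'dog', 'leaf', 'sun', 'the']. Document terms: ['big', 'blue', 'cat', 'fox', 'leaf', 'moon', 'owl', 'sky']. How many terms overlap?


Query terms: ['a', 'ant', 'big', 'dog', 'leaf', 'sun', 'the']
Document terms: ['big', 'blue', 'cat', 'fox', 'leaf', 'moon', 'owl', 'sky']
Common terms: ['big', 'leaf']
Overlap count = 2

2


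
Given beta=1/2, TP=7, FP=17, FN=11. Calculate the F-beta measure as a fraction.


P = TP/(TP+FP) = 7/24 = 7/24
R = TP/(TP+FN) = 7/18 = 7/18
beta^2 = 1/2^2 = 1/4
(1 + beta^2) = 5/4
Numerator = (1+beta^2)*P*R = 245/1728
Denominator = beta^2*P + R = 7/96 + 7/18 = 133/288
F_beta = 35/114

35/114


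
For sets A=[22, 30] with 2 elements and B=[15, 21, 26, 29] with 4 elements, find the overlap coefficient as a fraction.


A intersect B = []
|A intersect B| = 0
min(|A|, |B|) = min(2, 4) = 2
Overlap = 0 / 2 = 0

0


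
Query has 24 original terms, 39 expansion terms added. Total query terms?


Original terms: 24
Expansion terms: 39
Total = 24 + 39 = 63

63


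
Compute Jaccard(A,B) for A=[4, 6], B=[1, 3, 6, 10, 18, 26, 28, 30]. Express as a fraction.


A intersect B = [6]
|A intersect B| = 1
A union B = [1, 3, 4, 6, 10, 18, 26, 28, 30]
|A union B| = 9
Jaccard = 1/9 = 1/9

1/9


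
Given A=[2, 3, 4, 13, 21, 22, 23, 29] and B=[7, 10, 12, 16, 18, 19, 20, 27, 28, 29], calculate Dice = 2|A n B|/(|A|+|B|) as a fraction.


A intersect B = [29]
|A intersect B| = 1
|A| = 8, |B| = 10
Dice = 2*1 / (8+10)
= 2 / 18 = 1/9

1/9


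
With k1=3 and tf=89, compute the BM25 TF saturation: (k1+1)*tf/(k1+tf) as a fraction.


BM25 TF component = (k1+1)*tf / (k1+tf)
k1 = 3, tf = 89
Numerator = (3+1)*89 = 356
Denominator = 3 + 89 = 92
= 356/92 = 89/23

89/23


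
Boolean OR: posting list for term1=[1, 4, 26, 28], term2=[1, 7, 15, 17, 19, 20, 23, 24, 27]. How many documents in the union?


Boolean OR: find union of posting lists
term1 docs: [1, 4, 26, 28]
term2 docs: [1, 7, 15, 17, 19, 20, 23, 24, 27]
Union: [1, 4, 7, 15, 17, 19, 20, 23, 24, 26, 27, 28]
|union| = 12

12


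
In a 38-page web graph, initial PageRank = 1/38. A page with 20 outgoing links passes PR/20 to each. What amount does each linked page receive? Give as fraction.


Initial PR = 1/38 = 1/38
Outlinks = 20
Contribution per link = PR / outlinks
= 1/38 / 20
= 1/760

1/760


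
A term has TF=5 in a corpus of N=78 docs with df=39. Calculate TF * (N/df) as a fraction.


TF * (N/df)
= 5 * (78/39)
= 5 * 2
= 10

10


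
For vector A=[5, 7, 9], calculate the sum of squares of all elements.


|A|^2 = sum of squared components
A[0]^2 = 5^2 = 25
A[1]^2 = 7^2 = 49
A[2]^2 = 9^2 = 81
Sum = 25 + 49 + 81 = 155

155


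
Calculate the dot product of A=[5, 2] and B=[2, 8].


Dot product = sum of element-wise products
A[0]*B[0] = 5*2 = 10
A[1]*B[1] = 2*8 = 16
Sum = 10 + 16 = 26

26


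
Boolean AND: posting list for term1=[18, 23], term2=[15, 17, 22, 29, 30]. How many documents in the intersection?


Boolean AND: find intersection of posting lists
term1 docs: [18, 23]
term2 docs: [15, 17, 22, 29, 30]
Intersection: []
|intersection| = 0

0


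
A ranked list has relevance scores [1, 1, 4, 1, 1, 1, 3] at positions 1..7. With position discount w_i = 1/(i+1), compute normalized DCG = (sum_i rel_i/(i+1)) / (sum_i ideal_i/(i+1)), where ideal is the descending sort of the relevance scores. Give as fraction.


Position discount weights w_i = 1/(i+1) for i=1..7:
Weights = [1/2, 1/3, 1/4, 1/5, 1/6, 1/7, 1/8]
Actual relevance: [1, 1, 4, 1, 1, 1, 3]
DCG = 1/2 + 1/3 + 4/4 + 1/5 + 1/6 + 1/7 + 3/8 = 761/280
Ideal relevance (sorted desc): [4, 3, 1, 1, 1, 1, 1]
Ideal DCG = 4/2 + 3/3 + 1/4 + 1/5 + 1/6 + 1/7 + 1/8 = 3263/840
nDCG = DCG / ideal_DCG = 761/280 / 3263/840 = 2283/3263

2283/3263


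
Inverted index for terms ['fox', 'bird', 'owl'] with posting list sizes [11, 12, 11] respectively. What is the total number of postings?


Summing posting list sizes:
'fox': 11 postings
'bird': 12 postings
'owl': 11 postings
Total = 11 + 12 + 11 = 34

34


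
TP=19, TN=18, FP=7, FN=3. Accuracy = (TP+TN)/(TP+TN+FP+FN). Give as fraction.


Accuracy = (TP + TN) / (TP + TN + FP + FN)
TP + TN = 19 + 18 = 37
Total = 19 + 18 + 7 + 3 = 47
Accuracy = 37 / 47 = 37/47

37/47


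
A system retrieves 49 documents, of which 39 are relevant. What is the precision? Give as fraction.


Precision = relevant_retrieved / total_retrieved
= 39 / 49
= 39 / (39 + 10)
= 39/49

39/49


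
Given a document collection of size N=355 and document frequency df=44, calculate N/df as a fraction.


IDF ratio = N / df
= 355 / 44
= 355/44

355/44


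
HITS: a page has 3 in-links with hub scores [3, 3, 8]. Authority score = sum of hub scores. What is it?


Authority = sum of hub scores of in-linkers
In-link 1: hub score = 3
In-link 2: hub score = 3
In-link 3: hub score = 8
Authority = 3 + 3 + 8 = 14

14


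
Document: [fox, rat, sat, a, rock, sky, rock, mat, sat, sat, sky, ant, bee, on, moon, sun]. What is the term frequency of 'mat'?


Document has 16 words
Scanning for 'mat':
Found at positions: [7]
Count = 1

1


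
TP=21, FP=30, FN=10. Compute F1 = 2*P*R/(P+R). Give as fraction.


F1 = 2 * P * R / (P + R)
P = TP/(TP+FP) = 21/51 = 7/17
R = TP/(TP+FN) = 21/31 = 21/31
2 * P * R = 2 * 7/17 * 21/31 = 294/527
P + R = 7/17 + 21/31 = 574/527
F1 = 294/527 / 574/527 = 21/41

21/41


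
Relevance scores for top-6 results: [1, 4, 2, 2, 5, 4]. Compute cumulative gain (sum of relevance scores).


Cumulative Gain = sum of relevance scores
Position 1: rel=1, running sum=1
Position 2: rel=4, running sum=5
Position 3: rel=2, running sum=7
Position 4: rel=2, running sum=9
Position 5: rel=5, running sum=14
Position 6: rel=4, running sum=18
CG = 18

18


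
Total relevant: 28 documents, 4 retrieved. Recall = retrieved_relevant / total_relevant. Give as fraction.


Recall = retrieved_relevant / total_relevant
= 4 / 28
= 4 / (4 + 24)
= 1/7

1/7


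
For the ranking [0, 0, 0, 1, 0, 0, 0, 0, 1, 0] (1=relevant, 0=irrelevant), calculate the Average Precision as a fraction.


Computing P@k for each relevant position:
Position 1: not relevant
Position 2: not relevant
Position 3: not relevant
Position 4: relevant, P@4 = 1/4 = 1/4
Position 5: not relevant
Position 6: not relevant
Position 7: not relevant
Position 8: not relevant
Position 9: relevant, P@9 = 2/9 = 2/9
Position 10: not relevant
Sum of P@k = 1/4 + 2/9 = 17/36
AP = 17/36 / 2 = 17/72

17/72


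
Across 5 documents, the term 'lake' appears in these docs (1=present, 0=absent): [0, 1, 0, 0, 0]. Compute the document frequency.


Checking each document for 'lake':
Doc 1: absent
Doc 2: present
Doc 3: absent
Doc 4: absent
Doc 5: absent
df = sum of presences = 0 + 1 + 0 + 0 + 0 = 1

1


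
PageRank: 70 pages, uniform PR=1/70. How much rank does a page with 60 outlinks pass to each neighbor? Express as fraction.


Initial PR = 1/70 = 1/70
Outlinks = 60
Contribution per link = PR / outlinks
= 1/70 / 60
= 1/4200

1/4200


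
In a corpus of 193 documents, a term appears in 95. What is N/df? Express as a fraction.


IDF ratio = N / df
= 193 / 95
= 193/95

193/95


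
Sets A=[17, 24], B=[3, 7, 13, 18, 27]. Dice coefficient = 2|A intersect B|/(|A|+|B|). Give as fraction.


A intersect B = []
|A intersect B| = 0
|A| = 2, |B| = 5
Dice = 2*0 / (2+5)
= 0 / 7 = 0

0


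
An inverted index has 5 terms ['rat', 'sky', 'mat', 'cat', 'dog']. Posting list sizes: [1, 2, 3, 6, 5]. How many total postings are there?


Summing posting list sizes:
'rat': 1 postings
'sky': 2 postings
'mat': 3 postings
'cat': 6 postings
'dog': 5 postings
Total = 1 + 2 + 3 + 6 + 5 = 17

17


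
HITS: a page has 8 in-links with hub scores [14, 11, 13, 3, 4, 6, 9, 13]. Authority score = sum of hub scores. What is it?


Authority = sum of hub scores of in-linkers
In-link 1: hub score = 14
In-link 2: hub score = 11
In-link 3: hub score = 13
In-link 4: hub score = 3
In-link 5: hub score = 4
In-link 6: hub score = 6
In-link 7: hub score = 9
In-link 8: hub score = 13
Authority = 14 + 11 + 13 + 3 + 4 + 6 + 9 + 13 = 73

73


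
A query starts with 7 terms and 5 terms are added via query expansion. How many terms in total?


Original terms: 7
Expansion terms: 5
Total = 7 + 5 = 12

12


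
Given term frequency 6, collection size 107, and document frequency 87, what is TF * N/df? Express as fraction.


TF * (N/df)
= 6 * (107/87)
= 6 * 107/87
= 214/29

214/29


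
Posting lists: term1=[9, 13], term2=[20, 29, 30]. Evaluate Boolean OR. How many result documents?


Boolean OR: find union of posting lists
term1 docs: [9, 13]
term2 docs: [20, 29, 30]
Union: [9, 13, 20, 29, 30]
|union| = 5

5


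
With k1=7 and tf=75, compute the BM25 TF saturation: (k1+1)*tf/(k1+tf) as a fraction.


BM25 TF component = (k1+1)*tf / (k1+tf)
k1 = 7, tf = 75
Numerator = (7+1)*75 = 600
Denominator = 7 + 75 = 82
= 600/82 = 300/41

300/41


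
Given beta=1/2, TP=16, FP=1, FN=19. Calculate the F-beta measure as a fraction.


P = TP/(TP+FP) = 16/17 = 16/17
R = TP/(TP+FN) = 16/35 = 16/35
beta^2 = 1/2^2 = 1/4
(1 + beta^2) = 5/4
Numerator = (1+beta^2)*P*R = 64/119
Denominator = beta^2*P + R = 4/17 + 16/35 = 412/595
F_beta = 80/103

80/103


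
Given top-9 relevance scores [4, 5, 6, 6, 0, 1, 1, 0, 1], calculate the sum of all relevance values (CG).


Cumulative Gain = sum of relevance scores
Position 1: rel=4, running sum=4
Position 2: rel=5, running sum=9
Position 3: rel=6, running sum=15
Position 4: rel=6, running sum=21
Position 5: rel=0, running sum=21
Position 6: rel=1, running sum=22
Position 7: rel=1, running sum=23
Position 8: rel=0, running sum=23
Position 9: rel=1, running sum=24
CG = 24

24


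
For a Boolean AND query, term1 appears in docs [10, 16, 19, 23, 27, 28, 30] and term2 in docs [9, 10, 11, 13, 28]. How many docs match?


Boolean AND: find intersection of posting lists
term1 docs: [10, 16, 19, 23, 27, 28, 30]
term2 docs: [9, 10, 11, 13, 28]
Intersection: [10, 28]
|intersection| = 2

2


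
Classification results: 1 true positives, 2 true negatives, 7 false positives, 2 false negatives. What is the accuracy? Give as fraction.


Accuracy = (TP + TN) / (TP + TN + FP + FN)
TP + TN = 1 + 2 = 3
Total = 1 + 2 + 7 + 2 = 12
Accuracy = 3 / 12 = 1/4

1/4


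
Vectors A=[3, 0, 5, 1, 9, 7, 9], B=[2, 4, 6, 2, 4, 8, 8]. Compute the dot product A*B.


Dot product = sum of element-wise products
A[0]*B[0] = 3*2 = 6
A[1]*B[1] = 0*4 = 0
A[2]*B[2] = 5*6 = 30
A[3]*B[3] = 1*2 = 2
A[4]*B[4] = 9*4 = 36
A[5]*B[5] = 7*8 = 56
A[6]*B[6] = 9*8 = 72
Sum = 6 + 0 + 30 + 2 + 36 + 56 + 72 = 202

202


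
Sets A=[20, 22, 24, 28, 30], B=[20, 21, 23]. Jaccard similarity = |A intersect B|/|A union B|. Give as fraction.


A intersect B = [20]
|A intersect B| = 1
A union B = [20, 21, 22, 23, 24, 28, 30]
|A union B| = 7
Jaccard = 1/7 = 1/7

1/7


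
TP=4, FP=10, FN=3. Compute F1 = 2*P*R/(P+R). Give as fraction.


F1 = 2 * P * R / (P + R)
P = TP/(TP+FP) = 4/14 = 2/7
R = TP/(TP+FN) = 4/7 = 4/7
2 * P * R = 2 * 2/7 * 4/7 = 16/49
P + R = 2/7 + 4/7 = 6/7
F1 = 16/49 / 6/7 = 8/21

8/21


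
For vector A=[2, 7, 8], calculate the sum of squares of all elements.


|A|^2 = sum of squared components
A[0]^2 = 2^2 = 4
A[1]^2 = 7^2 = 49
A[2]^2 = 8^2 = 64
Sum = 4 + 49 + 64 = 117

117


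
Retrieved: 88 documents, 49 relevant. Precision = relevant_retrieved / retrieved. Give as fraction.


Precision = relevant_retrieved / total_retrieved
= 49 / 88
= 49 / (49 + 39)
= 49/88

49/88


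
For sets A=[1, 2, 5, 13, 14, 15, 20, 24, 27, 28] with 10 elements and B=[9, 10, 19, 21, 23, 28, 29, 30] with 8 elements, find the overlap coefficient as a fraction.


A intersect B = [28]
|A intersect B| = 1
min(|A|, |B|) = min(10, 8) = 8
Overlap = 1 / 8 = 1/8

1/8


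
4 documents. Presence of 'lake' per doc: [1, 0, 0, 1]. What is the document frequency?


Checking each document for 'lake':
Doc 1: present
Doc 2: absent
Doc 3: absent
Doc 4: present
df = sum of presences = 1 + 0 + 0 + 1 = 2

2


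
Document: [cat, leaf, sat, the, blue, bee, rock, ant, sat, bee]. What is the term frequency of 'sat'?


Document has 10 words
Scanning for 'sat':
Found at positions: [2, 8]
Count = 2

2


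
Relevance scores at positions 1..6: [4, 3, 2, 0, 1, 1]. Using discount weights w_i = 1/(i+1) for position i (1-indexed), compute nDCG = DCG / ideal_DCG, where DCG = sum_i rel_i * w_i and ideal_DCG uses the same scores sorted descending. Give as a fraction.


Position discount weights w_i = 1/(i+1) for i=1..6:
Weights = [1/2, 1/3, 1/4, 1/5, 1/6, 1/7]
Actual relevance: [4, 3, 2, 0, 1, 1]
DCG = 4/2 + 3/3 + 2/4 + 0/5 + 1/6 + 1/7 = 80/21
Ideal relevance (sorted desc): [4, 3, 2, 1, 1, 0]
Ideal DCG = 4/2 + 3/3 + 2/4 + 1/5 + 1/6 + 0/7 = 58/15
nDCG = DCG / ideal_DCG = 80/21 / 58/15 = 200/203

200/203


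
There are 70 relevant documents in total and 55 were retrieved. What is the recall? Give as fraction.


Recall = retrieved_relevant / total_relevant
= 55 / 70
= 55 / (55 + 15)
= 11/14

11/14


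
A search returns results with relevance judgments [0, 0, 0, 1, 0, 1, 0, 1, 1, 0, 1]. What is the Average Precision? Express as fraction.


Computing P@k for each relevant position:
Position 1: not relevant
Position 2: not relevant
Position 3: not relevant
Position 4: relevant, P@4 = 1/4 = 1/4
Position 5: not relevant
Position 6: relevant, P@6 = 2/6 = 1/3
Position 7: not relevant
Position 8: relevant, P@8 = 3/8 = 3/8
Position 9: relevant, P@9 = 4/9 = 4/9
Position 10: not relevant
Position 11: relevant, P@11 = 5/11 = 5/11
Sum of P@k = 1/4 + 1/3 + 3/8 + 4/9 + 5/11 = 1471/792
AP = 1471/792 / 5 = 1471/3960

1471/3960


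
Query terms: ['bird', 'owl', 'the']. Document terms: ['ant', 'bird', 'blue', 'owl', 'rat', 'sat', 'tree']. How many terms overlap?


Query terms: ['bird', 'owl', 'the']
Document terms: ['ant', 'bird', 'blue', 'owl', 'rat', 'sat', 'tree']
Common terms: ['bird', 'owl']
Overlap count = 2

2


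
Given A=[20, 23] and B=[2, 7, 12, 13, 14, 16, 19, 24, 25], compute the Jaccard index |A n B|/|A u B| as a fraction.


A intersect B = []
|A intersect B| = 0
A union B = [2, 7, 12, 13, 14, 16, 19, 20, 23, 24, 25]
|A union B| = 11
Jaccard = 0/11 = 0

0


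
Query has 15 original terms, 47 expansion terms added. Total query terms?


Original terms: 15
Expansion terms: 47
Total = 15 + 47 = 62

62


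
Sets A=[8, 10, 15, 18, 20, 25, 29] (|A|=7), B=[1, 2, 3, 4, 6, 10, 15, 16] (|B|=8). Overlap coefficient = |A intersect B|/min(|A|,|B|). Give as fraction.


A intersect B = [10, 15]
|A intersect B| = 2
min(|A|, |B|) = min(7, 8) = 7
Overlap = 2 / 7 = 2/7

2/7


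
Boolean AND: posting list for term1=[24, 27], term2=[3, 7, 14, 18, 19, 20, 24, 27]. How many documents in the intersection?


Boolean AND: find intersection of posting lists
term1 docs: [24, 27]
term2 docs: [3, 7, 14, 18, 19, 20, 24, 27]
Intersection: [24, 27]
|intersection| = 2

2


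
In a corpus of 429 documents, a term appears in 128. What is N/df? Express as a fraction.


IDF ratio = N / df
= 429 / 128
= 429/128

429/128


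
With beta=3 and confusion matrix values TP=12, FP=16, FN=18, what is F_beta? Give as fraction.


P = TP/(TP+FP) = 12/28 = 3/7
R = TP/(TP+FN) = 12/30 = 2/5
beta^2 = 3^2 = 9
(1 + beta^2) = 10
Numerator = (1+beta^2)*P*R = 12/7
Denominator = beta^2*P + R = 27/7 + 2/5 = 149/35
F_beta = 60/149

60/149


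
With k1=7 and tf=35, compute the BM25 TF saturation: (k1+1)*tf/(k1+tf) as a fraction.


BM25 TF component = (k1+1)*tf / (k1+tf)
k1 = 7, tf = 35
Numerator = (7+1)*35 = 280
Denominator = 7 + 35 = 42
= 280/42 = 20/3

20/3


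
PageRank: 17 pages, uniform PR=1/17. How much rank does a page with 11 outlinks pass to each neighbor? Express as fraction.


Initial PR = 1/17 = 1/17
Outlinks = 11
Contribution per link = PR / outlinks
= 1/17 / 11
= 1/187

1/187


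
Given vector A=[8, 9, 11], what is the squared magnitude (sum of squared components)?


|A|^2 = sum of squared components
A[0]^2 = 8^2 = 64
A[1]^2 = 9^2 = 81
A[2]^2 = 11^2 = 121
Sum = 64 + 81 + 121 = 266

266


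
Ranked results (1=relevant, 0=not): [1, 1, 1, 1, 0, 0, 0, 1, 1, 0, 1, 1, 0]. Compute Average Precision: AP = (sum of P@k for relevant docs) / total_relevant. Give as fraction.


Computing P@k for each relevant position:
Position 1: relevant, P@1 = 1/1 = 1
Position 2: relevant, P@2 = 2/2 = 1
Position 3: relevant, P@3 = 3/3 = 1
Position 4: relevant, P@4 = 4/4 = 1
Position 5: not relevant
Position 6: not relevant
Position 7: not relevant
Position 8: relevant, P@8 = 5/8 = 5/8
Position 9: relevant, P@9 = 6/9 = 2/3
Position 10: not relevant
Position 11: relevant, P@11 = 7/11 = 7/11
Position 12: relevant, P@12 = 8/12 = 2/3
Position 13: not relevant
Sum of P@k = 1 + 1 + 1 + 1 + 5/8 + 2/3 + 7/11 + 2/3 = 1741/264
AP = 1741/264 / 8 = 1741/2112

1741/2112


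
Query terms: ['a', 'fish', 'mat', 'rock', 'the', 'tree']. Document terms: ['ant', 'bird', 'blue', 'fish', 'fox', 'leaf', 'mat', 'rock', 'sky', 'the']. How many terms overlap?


Query terms: ['a', 'fish', 'mat', 'rock', 'the', 'tree']
Document terms: ['ant', 'bird', 'blue', 'fish', 'fox', 'leaf', 'mat', 'rock', 'sky', 'the']
Common terms: ['fish', 'mat', 'rock', 'the']
Overlap count = 4

4


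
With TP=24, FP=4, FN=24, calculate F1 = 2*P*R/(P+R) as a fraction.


F1 = 2 * P * R / (P + R)
P = TP/(TP+FP) = 24/28 = 6/7
R = TP/(TP+FN) = 24/48 = 1/2
2 * P * R = 2 * 6/7 * 1/2 = 6/7
P + R = 6/7 + 1/2 = 19/14
F1 = 6/7 / 19/14 = 12/19

12/19


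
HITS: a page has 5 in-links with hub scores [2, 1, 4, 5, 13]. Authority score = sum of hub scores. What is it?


Authority = sum of hub scores of in-linkers
In-link 1: hub score = 2
In-link 2: hub score = 1
In-link 3: hub score = 4
In-link 4: hub score = 5
In-link 5: hub score = 13
Authority = 2 + 1 + 4 + 5 + 13 = 25

25


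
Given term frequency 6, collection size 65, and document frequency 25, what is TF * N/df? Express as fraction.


TF * (N/df)
= 6 * (65/25)
= 6 * 13/5
= 78/5

78/5


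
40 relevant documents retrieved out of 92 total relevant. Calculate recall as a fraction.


Recall = retrieved_relevant / total_relevant
= 40 / 92
= 40 / (40 + 52)
= 10/23

10/23


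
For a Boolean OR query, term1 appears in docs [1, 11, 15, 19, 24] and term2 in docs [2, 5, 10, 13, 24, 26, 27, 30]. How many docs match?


Boolean OR: find union of posting lists
term1 docs: [1, 11, 15, 19, 24]
term2 docs: [2, 5, 10, 13, 24, 26, 27, 30]
Union: [1, 2, 5, 10, 11, 13, 15, 19, 24, 26, 27, 30]
|union| = 12

12


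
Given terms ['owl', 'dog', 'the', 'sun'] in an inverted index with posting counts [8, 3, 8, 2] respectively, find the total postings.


Summing posting list sizes:
'owl': 8 postings
'dog': 3 postings
'the': 8 postings
'sun': 2 postings
Total = 8 + 3 + 8 + 2 = 21

21


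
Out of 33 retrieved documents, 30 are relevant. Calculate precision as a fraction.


Precision = relevant_retrieved / total_retrieved
= 30 / 33
= 30 / (30 + 3)
= 10/11

10/11


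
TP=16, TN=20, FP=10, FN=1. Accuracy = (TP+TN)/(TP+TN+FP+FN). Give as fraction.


Accuracy = (TP + TN) / (TP + TN + FP + FN)
TP + TN = 16 + 20 = 36
Total = 16 + 20 + 10 + 1 = 47
Accuracy = 36 / 47 = 36/47

36/47


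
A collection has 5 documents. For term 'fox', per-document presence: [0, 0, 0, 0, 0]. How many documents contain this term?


Checking each document for 'fox':
Doc 1: absent
Doc 2: absent
Doc 3: absent
Doc 4: absent
Doc 5: absent
df = sum of presences = 0 + 0 + 0 + 0 + 0 = 0

0


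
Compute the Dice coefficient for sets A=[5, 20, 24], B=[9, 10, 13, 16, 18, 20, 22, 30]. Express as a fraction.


A intersect B = [20]
|A intersect B| = 1
|A| = 3, |B| = 8
Dice = 2*1 / (3+8)
= 2 / 11 = 2/11

2/11


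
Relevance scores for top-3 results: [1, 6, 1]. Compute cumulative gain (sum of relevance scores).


Cumulative Gain = sum of relevance scores
Position 1: rel=1, running sum=1
Position 2: rel=6, running sum=7
Position 3: rel=1, running sum=8
CG = 8

8


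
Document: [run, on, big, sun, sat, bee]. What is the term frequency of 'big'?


Document has 6 words
Scanning for 'big':
Found at positions: [2]
Count = 1

1


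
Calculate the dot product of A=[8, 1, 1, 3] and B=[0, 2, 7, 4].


Dot product = sum of element-wise products
A[0]*B[0] = 8*0 = 0
A[1]*B[1] = 1*2 = 2
A[2]*B[2] = 1*7 = 7
A[3]*B[3] = 3*4 = 12
Sum = 0 + 2 + 7 + 12 = 21

21


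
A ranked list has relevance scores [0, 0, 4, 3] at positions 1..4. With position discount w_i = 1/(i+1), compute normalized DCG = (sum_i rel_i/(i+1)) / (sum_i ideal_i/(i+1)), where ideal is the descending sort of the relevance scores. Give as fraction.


Position discount weights w_i = 1/(i+1) for i=1..4:
Weights = [1/2, 1/3, 1/4, 1/5]
Actual relevance: [0, 0, 4, 3]
DCG = 0/2 + 0/3 + 4/4 + 3/5 = 8/5
Ideal relevance (sorted desc): [4, 3, 0, 0]
Ideal DCG = 4/2 + 3/3 + 0/4 + 0/5 = 3
nDCG = DCG / ideal_DCG = 8/5 / 3 = 8/15

8/15


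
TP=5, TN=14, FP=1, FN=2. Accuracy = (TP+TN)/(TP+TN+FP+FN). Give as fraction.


Accuracy = (TP + TN) / (TP + TN + FP + FN)
TP + TN = 5 + 14 = 19
Total = 5 + 14 + 1 + 2 = 22
Accuracy = 19 / 22 = 19/22

19/22


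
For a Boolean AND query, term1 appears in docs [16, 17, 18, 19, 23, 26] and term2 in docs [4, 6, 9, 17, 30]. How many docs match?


Boolean AND: find intersection of posting lists
term1 docs: [16, 17, 18, 19, 23, 26]
term2 docs: [4, 6, 9, 17, 30]
Intersection: [17]
|intersection| = 1

1


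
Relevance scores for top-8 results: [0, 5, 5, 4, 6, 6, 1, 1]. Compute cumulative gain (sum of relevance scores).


Cumulative Gain = sum of relevance scores
Position 1: rel=0, running sum=0
Position 2: rel=5, running sum=5
Position 3: rel=5, running sum=10
Position 4: rel=4, running sum=14
Position 5: rel=6, running sum=20
Position 6: rel=6, running sum=26
Position 7: rel=1, running sum=27
Position 8: rel=1, running sum=28
CG = 28

28


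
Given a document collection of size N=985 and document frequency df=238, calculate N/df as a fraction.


IDF ratio = N / df
= 985 / 238
= 985/238

985/238


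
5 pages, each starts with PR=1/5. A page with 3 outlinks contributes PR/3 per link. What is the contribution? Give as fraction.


Initial PR = 1/5 = 1/5
Outlinks = 3
Contribution per link = PR / outlinks
= 1/5 / 3
= 1/15

1/15


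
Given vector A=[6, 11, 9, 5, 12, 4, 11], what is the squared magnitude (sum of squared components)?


|A|^2 = sum of squared components
A[0]^2 = 6^2 = 36
A[1]^2 = 11^2 = 121
A[2]^2 = 9^2 = 81
A[3]^2 = 5^2 = 25
A[4]^2 = 12^2 = 144
A[5]^2 = 4^2 = 16
A[6]^2 = 11^2 = 121
Sum = 36 + 121 + 81 + 25 + 144 + 16 + 121 = 544

544


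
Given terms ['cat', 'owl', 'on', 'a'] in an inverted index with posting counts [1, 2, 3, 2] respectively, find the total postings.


Summing posting list sizes:
'cat': 1 postings
'owl': 2 postings
'on': 3 postings
'a': 2 postings
Total = 1 + 2 + 3 + 2 = 8

8


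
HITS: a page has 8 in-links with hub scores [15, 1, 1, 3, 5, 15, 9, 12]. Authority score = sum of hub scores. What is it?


Authority = sum of hub scores of in-linkers
In-link 1: hub score = 15
In-link 2: hub score = 1
In-link 3: hub score = 1
In-link 4: hub score = 3
In-link 5: hub score = 5
In-link 6: hub score = 15
In-link 7: hub score = 9
In-link 8: hub score = 12
Authority = 15 + 1 + 1 + 3 + 5 + 15 + 9 + 12 = 61

61


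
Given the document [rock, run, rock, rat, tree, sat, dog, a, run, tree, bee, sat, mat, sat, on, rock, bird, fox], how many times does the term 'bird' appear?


Document has 18 words
Scanning for 'bird':
Found at positions: [16]
Count = 1

1


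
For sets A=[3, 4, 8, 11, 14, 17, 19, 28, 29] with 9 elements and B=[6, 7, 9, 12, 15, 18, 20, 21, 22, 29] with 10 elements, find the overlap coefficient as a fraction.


A intersect B = [29]
|A intersect B| = 1
min(|A|, |B|) = min(9, 10) = 9
Overlap = 1 / 9 = 1/9

1/9


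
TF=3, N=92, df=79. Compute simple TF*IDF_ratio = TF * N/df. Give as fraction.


TF * (N/df)
= 3 * (92/79)
= 3 * 92/79
= 276/79

276/79


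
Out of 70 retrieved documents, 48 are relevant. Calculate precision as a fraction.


Precision = relevant_retrieved / total_retrieved
= 48 / 70
= 48 / (48 + 22)
= 24/35

24/35


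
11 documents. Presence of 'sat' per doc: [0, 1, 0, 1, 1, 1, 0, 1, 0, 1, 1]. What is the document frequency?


Checking each document for 'sat':
Doc 1: absent
Doc 2: present
Doc 3: absent
Doc 4: present
Doc 5: present
Doc 6: present
Doc 7: absent
Doc 8: present
Doc 9: absent
Doc 10: present
Doc 11: present
df = sum of presences = 0 + 1 + 0 + 1 + 1 + 1 + 0 + 1 + 0 + 1 + 1 = 7

7


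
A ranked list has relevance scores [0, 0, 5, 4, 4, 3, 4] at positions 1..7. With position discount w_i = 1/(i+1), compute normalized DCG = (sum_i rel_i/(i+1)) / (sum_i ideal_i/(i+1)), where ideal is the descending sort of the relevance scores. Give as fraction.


Position discount weights w_i = 1/(i+1) for i=1..7:
Weights = [1/2, 1/3, 1/4, 1/5, 1/6, 1/7, 1/8]
Actual relevance: [0, 0, 5, 4, 4, 3, 4]
DCG = 0/2 + 0/3 + 5/4 + 4/5 + 4/6 + 3/7 + 4/8 = 1531/420
Ideal relevance (sorted desc): [5, 4, 4, 4, 3, 0, 0]
Ideal DCG = 5/2 + 4/3 + 4/4 + 4/5 + 3/6 + 0/7 + 0/8 = 92/15
nDCG = DCG / ideal_DCG = 1531/420 / 92/15 = 1531/2576

1531/2576


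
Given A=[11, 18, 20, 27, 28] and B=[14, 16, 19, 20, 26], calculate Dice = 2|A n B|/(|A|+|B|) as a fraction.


A intersect B = [20]
|A intersect B| = 1
|A| = 5, |B| = 5
Dice = 2*1 / (5+5)
= 2 / 10 = 1/5

1/5


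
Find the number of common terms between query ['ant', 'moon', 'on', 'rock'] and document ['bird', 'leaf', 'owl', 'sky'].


Query terms: ['ant', 'moon', 'on', 'rock']
Document terms: ['bird', 'leaf', 'owl', 'sky']
Common terms: []
Overlap count = 0

0


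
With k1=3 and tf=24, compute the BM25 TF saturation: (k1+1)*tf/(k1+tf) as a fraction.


BM25 TF component = (k1+1)*tf / (k1+tf)
k1 = 3, tf = 24
Numerator = (3+1)*24 = 96
Denominator = 3 + 24 = 27
= 96/27 = 32/9

32/9


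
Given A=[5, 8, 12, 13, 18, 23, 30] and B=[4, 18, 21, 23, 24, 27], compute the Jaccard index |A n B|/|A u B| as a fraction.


A intersect B = [18, 23]
|A intersect B| = 2
A union B = [4, 5, 8, 12, 13, 18, 21, 23, 24, 27, 30]
|A union B| = 11
Jaccard = 2/11 = 2/11

2/11


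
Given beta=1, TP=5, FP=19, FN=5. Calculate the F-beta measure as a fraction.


P = TP/(TP+FP) = 5/24 = 5/24
R = TP/(TP+FN) = 5/10 = 1/2
beta^2 = 1^2 = 1
(1 + beta^2) = 2
Numerator = (1+beta^2)*P*R = 5/24
Denominator = beta^2*P + R = 5/24 + 1/2 = 17/24
F_beta = 5/17

5/17


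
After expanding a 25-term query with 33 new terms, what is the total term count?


Original terms: 25
Expansion terms: 33
Total = 25 + 33 = 58

58


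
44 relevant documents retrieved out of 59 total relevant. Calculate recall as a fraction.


Recall = retrieved_relevant / total_relevant
= 44 / 59
= 44 / (44 + 15)
= 44/59

44/59


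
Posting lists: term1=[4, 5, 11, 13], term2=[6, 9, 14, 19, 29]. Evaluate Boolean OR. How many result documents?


Boolean OR: find union of posting lists
term1 docs: [4, 5, 11, 13]
term2 docs: [6, 9, 14, 19, 29]
Union: [4, 5, 6, 9, 11, 13, 14, 19, 29]
|union| = 9

9


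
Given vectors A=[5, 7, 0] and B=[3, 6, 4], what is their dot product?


Dot product = sum of element-wise products
A[0]*B[0] = 5*3 = 15
A[1]*B[1] = 7*6 = 42
A[2]*B[2] = 0*4 = 0
Sum = 15 + 42 + 0 = 57

57


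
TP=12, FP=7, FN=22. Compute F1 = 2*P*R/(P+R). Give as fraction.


F1 = 2 * P * R / (P + R)
P = TP/(TP+FP) = 12/19 = 12/19
R = TP/(TP+FN) = 12/34 = 6/17
2 * P * R = 2 * 12/19 * 6/17 = 144/323
P + R = 12/19 + 6/17 = 318/323
F1 = 144/323 / 318/323 = 24/53

24/53


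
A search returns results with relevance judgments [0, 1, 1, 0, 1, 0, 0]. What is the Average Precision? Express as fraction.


Computing P@k for each relevant position:
Position 1: not relevant
Position 2: relevant, P@2 = 1/2 = 1/2
Position 3: relevant, P@3 = 2/3 = 2/3
Position 4: not relevant
Position 5: relevant, P@5 = 3/5 = 3/5
Position 6: not relevant
Position 7: not relevant
Sum of P@k = 1/2 + 2/3 + 3/5 = 53/30
AP = 53/30 / 3 = 53/90

53/90


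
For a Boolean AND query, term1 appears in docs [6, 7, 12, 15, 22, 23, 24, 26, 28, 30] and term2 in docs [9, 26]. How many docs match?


Boolean AND: find intersection of posting lists
term1 docs: [6, 7, 12, 15, 22, 23, 24, 26, 28, 30]
term2 docs: [9, 26]
Intersection: [26]
|intersection| = 1

1


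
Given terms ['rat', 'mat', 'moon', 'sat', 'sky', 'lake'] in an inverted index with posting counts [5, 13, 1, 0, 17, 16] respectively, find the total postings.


Summing posting list sizes:
'rat': 5 postings
'mat': 13 postings
'moon': 1 postings
'sat': 0 postings
'sky': 17 postings
'lake': 16 postings
Total = 5 + 13 + 1 + 0 + 17 + 16 = 52

52


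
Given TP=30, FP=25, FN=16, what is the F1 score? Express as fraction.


F1 = 2 * P * R / (P + R)
P = TP/(TP+FP) = 30/55 = 6/11
R = TP/(TP+FN) = 30/46 = 15/23
2 * P * R = 2 * 6/11 * 15/23 = 180/253
P + R = 6/11 + 15/23 = 303/253
F1 = 180/253 / 303/253 = 60/101

60/101


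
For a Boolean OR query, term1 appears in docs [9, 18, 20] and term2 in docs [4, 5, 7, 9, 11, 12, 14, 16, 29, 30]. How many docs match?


Boolean OR: find union of posting lists
term1 docs: [9, 18, 20]
term2 docs: [4, 5, 7, 9, 11, 12, 14, 16, 29, 30]
Union: [4, 5, 7, 9, 11, 12, 14, 16, 18, 20, 29, 30]
|union| = 12

12


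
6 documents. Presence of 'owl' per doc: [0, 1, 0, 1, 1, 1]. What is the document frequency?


Checking each document for 'owl':
Doc 1: absent
Doc 2: present
Doc 3: absent
Doc 4: present
Doc 5: present
Doc 6: present
df = sum of presences = 0 + 1 + 0 + 1 + 1 + 1 = 4

4


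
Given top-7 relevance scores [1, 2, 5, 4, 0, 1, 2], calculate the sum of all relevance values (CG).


Cumulative Gain = sum of relevance scores
Position 1: rel=1, running sum=1
Position 2: rel=2, running sum=3
Position 3: rel=5, running sum=8
Position 4: rel=4, running sum=12
Position 5: rel=0, running sum=12
Position 6: rel=1, running sum=13
Position 7: rel=2, running sum=15
CG = 15

15


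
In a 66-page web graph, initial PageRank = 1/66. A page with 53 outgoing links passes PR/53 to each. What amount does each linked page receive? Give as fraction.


Initial PR = 1/66 = 1/66
Outlinks = 53
Contribution per link = PR / outlinks
= 1/66 / 53
= 1/3498

1/3498


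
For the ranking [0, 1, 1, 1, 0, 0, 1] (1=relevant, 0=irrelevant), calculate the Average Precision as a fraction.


Computing P@k for each relevant position:
Position 1: not relevant
Position 2: relevant, P@2 = 1/2 = 1/2
Position 3: relevant, P@3 = 2/3 = 2/3
Position 4: relevant, P@4 = 3/4 = 3/4
Position 5: not relevant
Position 6: not relevant
Position 7: relevant, P@7 = 4/7 = 4/7
Sum of P@k = 1/2 + 2/3 + 3/4 + 4/7 = 209/84
AP = 209/84 / 4 = 209/336

209/336


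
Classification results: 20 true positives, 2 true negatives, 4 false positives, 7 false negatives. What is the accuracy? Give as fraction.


Accuracy = (TP + TN) / (TP + TN + FP + FN)
TP + TN = 20 + 2 = 22
Total = 20 + 2 + 4 + 7 = 33
Accuracy = 22 / 33 = 2/3

2/3


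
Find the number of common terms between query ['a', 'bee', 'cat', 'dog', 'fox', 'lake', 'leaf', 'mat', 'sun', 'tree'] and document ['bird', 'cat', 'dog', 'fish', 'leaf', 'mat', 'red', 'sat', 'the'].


Query terms: ['a', 'bee', 'cat', 'dog', 'fox', 'lake', 'leaf', 'mat', 'sun', 'tree']
Document terms: ['bird', 'cat', 'dog', 'fish', 'leaf', 'mat', 'red', 'sat', 'the']
Common terms: ['cat', 'dog', 'leaf', 'mat']
Overlap count = 4

4


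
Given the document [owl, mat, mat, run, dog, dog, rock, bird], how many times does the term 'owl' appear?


Document has 8 words
Scanning for 'owl':
Found at positions: [0]
Count = 1

1


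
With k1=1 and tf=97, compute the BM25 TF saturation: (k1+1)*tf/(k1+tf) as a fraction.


BM25 TF component = (k1+1)*tf / (k1+tf)
k1 = 1, tf = 97
Numerator = (1+1)*97 = 194
Denominator = 1 + 97 = 98
= 194/98 = 97/49

97/49


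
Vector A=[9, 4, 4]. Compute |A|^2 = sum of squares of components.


|A|^2 = sum of squared components
A[0]^2 = 9^2 = 81
A[1]^2 = 4^2 = 16
A[2]^2 = 4^2 = 16
Sum = 81 + 16 + 16 = 113

113


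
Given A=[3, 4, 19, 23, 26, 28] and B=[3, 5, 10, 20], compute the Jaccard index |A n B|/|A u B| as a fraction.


A intersect B = [3]
|A intersect B| = 1
A union B = [3, 4, 5, 10, 19, 20, 23, 26, 28]
|A union B| = 9
Jaccard = 1/9 = 1/9

1/9


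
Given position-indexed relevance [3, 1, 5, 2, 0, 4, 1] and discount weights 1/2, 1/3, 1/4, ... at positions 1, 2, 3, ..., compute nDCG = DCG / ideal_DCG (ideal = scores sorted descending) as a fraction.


Position discount weights w_i = 1/(i+1) for i=1..7:
Weights = [1/2, 1/3, 1/4, 1/5, 1/6, 1/7, 1/8]
Actual relevance: [3, 1, 5, 2, 0, 4, 1]
DCG = 3/2 + 1/3 + 5/4 + 2/5 + 0/6 + 4/7 + 1/8 = 3511/840
Ideal relevance (sorted desc): [5, 4, 3, 2, 1, 1, 0]
Ideal DCG = 5/2 + 4/3 + 3/4 + 2/5 + 1/6 + 1/7 + 0/8 = 741/140
nDCG = DCG / ideal_DCG = 3511/840 / 741/140 = 3511/4446

3511/4446
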